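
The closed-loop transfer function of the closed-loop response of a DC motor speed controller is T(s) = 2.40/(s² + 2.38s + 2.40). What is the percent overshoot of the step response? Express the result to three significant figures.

Matching coefficients with s² + 2ζω_n s + ω_n² gives ω_n² = 2.40 ⇒ ω_n = 1.55 rad/s, and ζ = 2.38/(2ω_n) = 0.768.
%OS = 100·exp(−πζ/√(1−ζ²)) = 2.31%.

%OS ≈ 2.31%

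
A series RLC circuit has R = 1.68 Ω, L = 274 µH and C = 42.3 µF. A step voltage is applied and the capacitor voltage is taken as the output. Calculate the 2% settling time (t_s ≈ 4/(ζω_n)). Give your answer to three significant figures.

For a series RLC circuit (capacitor voltage as output), ω_n = 1/√(LC) = 1/√(274 µH · 42.3 µF) = 9290 rad/s.
ζ = (R/2)·√(C/L) = (1.68/2)·√(42.3 µF/274 µH) = 0.330.
t_s ≈ 4/(ζω_n) = 0.00130 s.

t_s ≈ 0.00130 s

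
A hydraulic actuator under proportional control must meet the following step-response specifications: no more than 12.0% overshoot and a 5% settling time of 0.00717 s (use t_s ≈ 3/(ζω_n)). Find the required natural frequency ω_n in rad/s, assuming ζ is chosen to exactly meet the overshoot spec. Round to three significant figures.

ζ = −ln(OS)/√(π² + (ln OS)²). With OS = 0.120, ln OS = −2.120 and ζ = 2.120/3.790 = 0.559.
From t_s ≈ 3/(ζω_n): ω_n = 3/(ζ·t_s) = 3/(0.559·0.00717) = 748 rad/s.

ω_n ≈ 748 rad/s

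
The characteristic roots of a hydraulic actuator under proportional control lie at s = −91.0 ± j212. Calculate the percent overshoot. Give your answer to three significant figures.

%OS ≈ 26.0%

The poles are at −σ ± jω_d with σ = 91.0 and ω_d = 212, so ω_n = √(σ²+ω_d²) = 231 rad/s and ζ = σ/ω_n = 0.394.
%OS = 100 e^{−πζ/√(1−ζ²)} with ζ = 0.394 gives 26.0%.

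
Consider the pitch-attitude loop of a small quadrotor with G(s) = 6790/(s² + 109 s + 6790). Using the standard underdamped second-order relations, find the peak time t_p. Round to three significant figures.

t_p ≈ 0.0508 s

Matching coefficients with s² + 2ζω_n s + ω_n² gives ω_n² = 6790 ⇒ ω_n = 82.4 rad/s, and ζ = 109/(2ω_n) = 0.661.
The damped frequency ω_d = ω_n√(1−ζ²) = 61.8 rad/s. Then t_p = π/ω_d = 0.0508 s.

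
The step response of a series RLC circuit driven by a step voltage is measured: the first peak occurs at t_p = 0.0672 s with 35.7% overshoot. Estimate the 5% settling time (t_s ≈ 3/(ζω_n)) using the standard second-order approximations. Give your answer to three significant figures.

t_s ≈ 0.196 s

ζ from %OS: ζ = |ln 0.357|/√(π²+ln²0.357) = 0.312.
t_p = π/ω_d ⇒ ω_d = 46.7 rad/s; then ω_n = ω_d/√(1−ζ²) = 49.2 rad/s.
t_s ≈ 3/(ζω_n) = 3/(0.312·49.2) = 0.196 s.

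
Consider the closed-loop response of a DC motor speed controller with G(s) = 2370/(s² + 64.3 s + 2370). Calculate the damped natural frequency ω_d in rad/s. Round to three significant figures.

Comparing the denominator to s² + 2ζω_n s + ω_n²: ω_n = √2370 = 48.7 rad/s, and 2ζω_n = 64.3 so ζ = 64.3/(2·48.7) = 0.660.
ω_d = ω_n√(1−ζ²) = 36.6 rad/s.

ω_d ≈ 36.6 rad/s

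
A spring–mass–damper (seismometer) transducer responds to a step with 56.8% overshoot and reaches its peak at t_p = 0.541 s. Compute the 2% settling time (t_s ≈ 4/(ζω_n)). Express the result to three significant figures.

From the overshoot, ζ = −ln(OS)/√(π²+ln²(OS)) = 0.177.
From t_p = π/ω_d, ω_d = π/0.541 = 5.81 rad/s, so ω_n = ω_d/√(1−ζ²) = 5.90 rad/s.
t_s ≈ 4/(ζω_n) = 4/(0.177·5.90) = 3.83 s.

t_s ≈ 3.83 s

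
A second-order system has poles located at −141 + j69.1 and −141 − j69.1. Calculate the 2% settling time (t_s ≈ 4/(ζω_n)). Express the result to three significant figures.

For poles at −σ ± jω_d, ζω_n = σ = 141, so t_s ≈ 4/σ = 0.0284 s.

t_s ≈ 0.0284 s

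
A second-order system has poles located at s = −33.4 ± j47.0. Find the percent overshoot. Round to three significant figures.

The poles are at −σ ± jω_d with σ = 33.4 and ω_d = 47.0, so ω_n = √(σ²+ω_d²) = 57.7 rad/s and ζ = σ/ω_n = 0.579.
Overshoot: exp(−π·0.579/√(1−0.579²)) = 0.107, i.e. 10.7%.

%OS ≈ 10.7%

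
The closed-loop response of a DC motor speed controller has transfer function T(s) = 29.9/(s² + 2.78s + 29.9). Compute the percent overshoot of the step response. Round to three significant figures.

ω_n = √29.9 = 5.47 rad/s; ζ = 2.78/(2·5.47) = 0.254.
%OS = 100·exp(−πζ/√(1−ζ²)) = 43.8%.

%OS ≈ 43.8%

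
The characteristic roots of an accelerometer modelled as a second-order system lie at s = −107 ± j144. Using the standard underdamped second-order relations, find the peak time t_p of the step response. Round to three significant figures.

t_p = π/ω_d with ω_d = 144 (the imaginary part), so t_p = 0.0218 s.

t_p ≈ 0.0218 s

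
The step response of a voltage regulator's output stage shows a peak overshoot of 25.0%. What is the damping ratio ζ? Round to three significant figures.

Inverting the overshoot relation: ζ = |ln 0.250|/√(π² + ln²0.250) = 0.404.

ζ ≈ 0.404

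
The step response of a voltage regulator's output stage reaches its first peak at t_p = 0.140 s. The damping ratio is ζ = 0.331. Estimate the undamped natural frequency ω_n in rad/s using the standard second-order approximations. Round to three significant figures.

Peak time t_p = π/ω_d, so ω_d = π/t_p = π/0.140 = 22.4 rad/s.
ω_n = ω_d/√(1−ζ²) = 22.4/√0.890 = 23.8 rad/s.

ω_n ≈ 23.8 rad/s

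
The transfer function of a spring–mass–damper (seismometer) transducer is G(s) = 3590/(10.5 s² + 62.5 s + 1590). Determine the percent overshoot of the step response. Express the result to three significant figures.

Dividing through by 10.5: denominator becomes s² + 5.952 s + 151.4.
So ω_n = √151.4 = 12.3 rad/s and ζ = 5.952/(2·12.3) = 0.242.
%OS = 100·exp(−πζ/√(1−ζ²)) = 45.7%.

%OS ≈ 45.7%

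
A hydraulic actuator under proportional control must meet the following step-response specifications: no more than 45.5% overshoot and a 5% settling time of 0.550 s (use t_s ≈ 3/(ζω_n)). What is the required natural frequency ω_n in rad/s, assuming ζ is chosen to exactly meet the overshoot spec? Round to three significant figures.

ω_n ≈ 22.4 rad/s

ζ = −ln(OS)/√(π² + (ln OS)²). With OS = 0.455, ln OS = −0.7875 and ζ = 0.7875/3.239 = 0.243.
Then ω_n = 3/(ζ t_s) = 3/(0.243 × 0.550) = 22.4 rad/s.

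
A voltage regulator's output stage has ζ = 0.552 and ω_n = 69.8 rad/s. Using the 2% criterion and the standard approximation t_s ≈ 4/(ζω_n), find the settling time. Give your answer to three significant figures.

t_s ≈ 0.104 s

t_s ≈ 4/(ζω_n) = 4/(0.552 × 69.8) = 0.104 s.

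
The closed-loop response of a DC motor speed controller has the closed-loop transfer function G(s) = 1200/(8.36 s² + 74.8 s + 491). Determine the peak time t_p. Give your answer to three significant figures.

t_p ≈ 0.505 s

Dividing through by 8.36: denominator becomes s² + 8.947 s + 58.73.
So ω_n = √58.73 = 7.66 rad/s and ζ = 8.947/(2·7.66) = 0.584.
ω_d = 7.66·√(1 − 0.584²) = 6.22 rad/s. t_p = π/ω_d = 0.505 s.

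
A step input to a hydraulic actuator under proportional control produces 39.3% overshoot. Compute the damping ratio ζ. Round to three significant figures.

Inverting the overshoot relation: ζ = |ln 0.393|/√(π² + ln²0.393) = 0.285.

ζ ≈ 0.285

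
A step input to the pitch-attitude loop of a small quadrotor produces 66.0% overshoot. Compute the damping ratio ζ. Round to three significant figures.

ζ ≈ 0.131

ζ = −ln(OS)/√(π² + (ln OS)²). With OS = 0.660, ln OS = −0.4155 and ζ = 0.4155/3.169 = 0.131.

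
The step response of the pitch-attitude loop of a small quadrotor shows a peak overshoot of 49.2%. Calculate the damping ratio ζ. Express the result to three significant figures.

Inverting the overshoot relation: ζ = |ln 0.492|/√(π² + ln²0.492) = 0.220.

ζ ≈ 0.220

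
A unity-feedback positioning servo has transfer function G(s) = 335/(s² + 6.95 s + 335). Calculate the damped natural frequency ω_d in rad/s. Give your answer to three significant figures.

Comparing the denominator to s² + 2ζω_n s + ω_n²: ω_n = √335 = 18.3 rad/s, and 2ζω_n = 6.95 so ζ = 6.95/(2·18.3) = 0.190.
ω_d = ω_n√(1−ζ²) = 18.0 rad/s.

ω_d ≈ 18.0 rad/s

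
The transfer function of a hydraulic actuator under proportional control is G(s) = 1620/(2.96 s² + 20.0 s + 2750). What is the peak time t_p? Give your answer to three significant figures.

Dividing through by 2.96: denominator becomes s² + 6.757 s + 929.1.
So ω_n = √929.1 = 30.5 rad/s and ζ = 6.757/(2·30.5) = 0.111.
The damped frequency ω_d = ω_n√(1−ζ²) = 30.3 rad/s. t_p = π/ω_d = 0.104 s.

t_p ≈ 0.104 s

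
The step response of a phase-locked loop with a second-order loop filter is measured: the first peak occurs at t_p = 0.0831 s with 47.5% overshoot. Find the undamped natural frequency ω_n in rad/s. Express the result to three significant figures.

From the overshoot, ζ = −ln(OS)/√(π²+ln²(OS)) = 0.231.
From t_p = π/ω_d, ω_d = π/0.0831 = 37.8 rad/s, so ω_n = ω_d/√(1−ζ²) = 38.9 rad/s.

ω_n ≈ 38.9 rad/s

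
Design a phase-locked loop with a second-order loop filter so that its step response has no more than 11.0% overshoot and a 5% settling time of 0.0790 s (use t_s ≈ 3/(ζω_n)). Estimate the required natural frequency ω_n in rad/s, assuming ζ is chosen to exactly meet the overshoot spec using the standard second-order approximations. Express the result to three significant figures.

ζ = −ln(OS)/√(π² + (ln OS)²). With OS = 0.110, ln OS = −2.207 and ζ = 2.207/3.839 = 0.575.
Then ω_n = 3/(ζ t_s) = 3/(0.575 × 0.0790) = 66.1 rad/s.

ω_n ≈ 66.1 rad/s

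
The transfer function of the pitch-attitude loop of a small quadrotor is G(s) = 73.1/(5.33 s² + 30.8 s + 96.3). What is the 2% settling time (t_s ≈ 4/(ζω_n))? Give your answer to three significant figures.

Dividing through by 5.33: denominator becomes s² + 5.779 s + 18.07.
So ω_n = √18.07 = 4.25 rad/s and ζ = 5.779/(2·4.25) = 0.680.
t_s ≈ 4/(ζω_n) = 1.38 s.

t_s ≈ 1.38 s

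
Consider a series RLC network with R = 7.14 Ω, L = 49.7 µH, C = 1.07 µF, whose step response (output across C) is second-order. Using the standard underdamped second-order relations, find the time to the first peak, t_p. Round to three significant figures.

t_p ≈ 0.0000269 s

For a series RLC circuit (capacitor voltage as output), ω_n = 1/√(LC) = 1/√(49.7 µH · 1.07 µF) = 137000 rad/s.
ζ = (R/2)·√(C/L) = (7.14/2)·√(1.07 µF/49.7 µH) = 0.524.
The damped frequency ω_d = ω_n√(1−ζ²) = 117000 rad/s. t_p = π/ω_d = 0.0000269 s.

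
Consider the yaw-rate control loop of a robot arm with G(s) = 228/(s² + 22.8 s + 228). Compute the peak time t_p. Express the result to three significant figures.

t_p ≈ 0.317 s

Comparing the denominator to s² + 2ζω_n s + ω_n²: ω_n = √228 = 15.1 rad/s, and 2ζω_n = 22.8 so ζ = 22.8/(2·15.1) = 0.755.
ω_d = 15.1·√(1 − 0.755²) = 9.90 rad/s. Then t_p = π/ω_d = 0.317 s.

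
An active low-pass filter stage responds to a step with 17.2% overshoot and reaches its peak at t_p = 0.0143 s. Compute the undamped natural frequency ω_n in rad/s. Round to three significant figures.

The overshoot fixes ζ = −ln(OS)/√(π²+ln²(OS)) = 0.489.
t_p = π/ω_d ⇒ ω_d = 220 rad/s; then ω_n = ω_d/√(1−ζ²) = 252 rad/s.

ω_n ≈ 252 rad/s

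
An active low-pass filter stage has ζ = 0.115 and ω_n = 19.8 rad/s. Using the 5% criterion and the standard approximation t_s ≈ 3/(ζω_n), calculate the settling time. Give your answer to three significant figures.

t_s ≈ 3/(ζω_n) = 3/(0.115 × 19.8) = 1.32 s.

t_s ≈ 1.32 s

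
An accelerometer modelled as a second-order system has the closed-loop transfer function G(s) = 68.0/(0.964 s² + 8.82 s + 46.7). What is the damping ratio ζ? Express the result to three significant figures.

Dividing through by 0.964: denominator becomes s² + 9.149 s + 48.44.
So ω_n = √48.44 = 6.96 rad/s and ζ = 9.149/(2·6.96) = 0.657.

ζ ≈ 0.657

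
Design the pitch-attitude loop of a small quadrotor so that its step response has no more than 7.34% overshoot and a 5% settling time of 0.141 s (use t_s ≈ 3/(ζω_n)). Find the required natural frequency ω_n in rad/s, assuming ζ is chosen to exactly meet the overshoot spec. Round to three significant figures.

Inverting the overshoot relation: ζ = |ln 0.0734|/√(π² + ln²0.0734) = 0.639.
From t_s ≈ 3/(ζω_n): ω_n = 3/(ζ·t_s) = 3/(0.639·0.141) = 33.3 rad/s.

ω_n ≈ 33.3 rad/s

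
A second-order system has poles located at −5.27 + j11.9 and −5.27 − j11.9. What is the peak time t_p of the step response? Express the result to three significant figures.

t_p ≈ 0.264 s

t_p = π/ω_d with ω_d = 11.9 (the imaginary part), so t_p = 0.264 s.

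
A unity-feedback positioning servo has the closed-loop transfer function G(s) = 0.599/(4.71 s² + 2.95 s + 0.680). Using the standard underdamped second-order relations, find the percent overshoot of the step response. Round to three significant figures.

%OS ≈ 1.03%

Dividing through by 4.71: denominator becomes s² + 0.6263 s + 0.1444.
So ω_n = √0.1444 = 0.380 rad/s and ζ = 0.6263/(2·0.380) = 0.824.
Overshoot: exp(−π·0.824/√(1−0.824²)) = 0.0103, i.e. 1.03%.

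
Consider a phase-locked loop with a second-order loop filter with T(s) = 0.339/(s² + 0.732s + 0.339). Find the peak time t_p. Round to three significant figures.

t_p ≈ 6.94 s

Comparing the denominator to s² + 2ζω_n s + ω_n²: ω_n = √0.339 = 0.582 rad/s, and 2ζω_n = 0.732 so ζ = 0.732/(2·0.582) = 0.629.
ω_d = 0.582·√(1 − 0.629²) = 0.453 rad/s. Then t_p = π/ω_d = 6.94 s.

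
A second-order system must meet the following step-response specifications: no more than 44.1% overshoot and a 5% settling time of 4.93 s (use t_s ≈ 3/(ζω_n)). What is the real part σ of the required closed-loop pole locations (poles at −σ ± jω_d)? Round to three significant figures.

The settling-time spec alone fixes σ = ζω_n = 3/t_s = 3/4.93 = 0.609.
(Overshoot then fixes ζ = 0.252 and hence ω_d = σ·√(1−ζ²)/ζ = 2.34 rad/s.)

σ ≈ 0.609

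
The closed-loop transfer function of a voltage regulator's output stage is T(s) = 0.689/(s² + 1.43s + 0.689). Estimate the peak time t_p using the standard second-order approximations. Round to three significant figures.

t_p ≈ 7.45 s

ω_n = √0.689 = 0.830 rad/s; ζ = 1.43/(2·0.830) = 0.861.
The damped frequency ω_d = ω_n√(1−ζ²) = 0.422 rad/s. Then t_p = π/ω_d = 7.45 s.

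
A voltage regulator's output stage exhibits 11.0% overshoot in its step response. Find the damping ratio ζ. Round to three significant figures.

ζ ≈ 0.575

ζ = −ln(OS)/√(π² + (ln OS)²). With OS = 0.110, ln OS = −2.207 and ζ = 2.207/3.839 = 0.575.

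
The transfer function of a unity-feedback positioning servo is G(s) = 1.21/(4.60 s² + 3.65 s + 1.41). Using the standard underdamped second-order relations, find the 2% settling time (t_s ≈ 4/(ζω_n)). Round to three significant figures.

t_s ≈ 10.1 s

Dividing through by 4.60: denominator becomes s² + 0.7935 s + 0.3065.
So ω_n = √0.3065 = 0.554 rad/s and ζ = 0.7935/(2·0.554) = 0.717.
t_s ≈ 4/(ζω_n) = 10.1 s.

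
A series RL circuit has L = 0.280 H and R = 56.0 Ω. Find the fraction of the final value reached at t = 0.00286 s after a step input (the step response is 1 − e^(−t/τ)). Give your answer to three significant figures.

τ = L/R = 0.280/56.0 = 0.00500 s.
y(t)/y_∞ = 1 − e^(−t/τ) = 1 − e^(−0.00286/0.00500) = 1 − e^(−0.572) = 0.436.

y/y_∞ ≈ 0.436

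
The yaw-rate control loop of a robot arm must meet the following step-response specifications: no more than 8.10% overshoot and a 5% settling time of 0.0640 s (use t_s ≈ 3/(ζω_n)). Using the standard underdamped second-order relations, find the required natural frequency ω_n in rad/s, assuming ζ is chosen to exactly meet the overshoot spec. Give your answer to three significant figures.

ω_n ≈ 75.0 rad/s

From %OS = 100·exp(−πζ/√(1−ζ²)), invert to get ζ = −ln(OS)/√(π² + ln²(OS)) with OS = 0.0810.
−ln 0.0810 = 2.513, so ζ = 2.513/√(π² + 6.317) = 0.625.
From t_s ≈ 3/(ζω_n): ω_n = 3/(ζ·t_s) = 3/(0.625·0.0640) = 75.0 rad/s.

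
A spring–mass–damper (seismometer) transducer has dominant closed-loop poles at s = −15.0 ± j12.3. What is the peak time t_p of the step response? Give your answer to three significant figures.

t_p ≈ 0.255 s

t_p = π/ω_d with ω_d = 12.3 (the imaginary part), so t_p = 0.255 s.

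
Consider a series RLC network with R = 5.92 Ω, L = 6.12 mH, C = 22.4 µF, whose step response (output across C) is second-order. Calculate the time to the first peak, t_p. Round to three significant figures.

For a series RLC circuit (capacitor voltage as output), ω_n = 1/√(LC) = 1/√(6.12 mH · 22.4 µF) = 2700 rad/s.
ζ = (R/2)·√(C/L) = (5.92/2)·√(22.4 µF/6.12 mH) = 0.179.
ω_d = 2700·√(1 − 0.179²) = 2660 rad/s. t_p = π/ω_d = 0.00118 s.

t_p ≈ 0.00118 s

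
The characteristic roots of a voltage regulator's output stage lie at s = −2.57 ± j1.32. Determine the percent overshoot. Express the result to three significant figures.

%OS ≈ 0.221%

With σ = 2.57, ω_d = 1.32: ω_n = √(σ²+ω_d²) = 2.89 rad/s, ζ = σ/ω_n = 0.890.
%OS = 100 e^{−πζ/√(1−ζ²)} with ζ = 0.890 gives 0.221%.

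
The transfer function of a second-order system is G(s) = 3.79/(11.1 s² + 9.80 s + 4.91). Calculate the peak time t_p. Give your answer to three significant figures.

Dividing through by 11.1: denominator becomes s² + 0.8829 s + 0.4423.
So ω_n = √0.4423 = 0.665 rad/s and ζ = 0.8829/(2·0.665) = 0.664.
ω_d = ω_n√(1−ζ²) = 0.497 rad/s. t_p = π/ω_d = 6.32 s.

t_p ≈ 6.32 s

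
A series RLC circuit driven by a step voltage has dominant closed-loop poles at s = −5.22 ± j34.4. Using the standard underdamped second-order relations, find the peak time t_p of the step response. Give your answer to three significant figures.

t_p = π/ω_d with ω_d = 34.4 (the imaginary part), so t_p = 0.0913 s.

t_p ≈ 0.0913 s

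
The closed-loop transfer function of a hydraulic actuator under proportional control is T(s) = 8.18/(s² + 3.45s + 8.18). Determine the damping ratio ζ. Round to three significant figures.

Comparing the denominator to s² + 2ζω_n s + ω_n²: ω_n = √8.18 = 2.86 rad/s, and 2ζω_n = 3.45 so ζ = 3.45/(2·2.86) = 0.603.

ζ ≈ 0.603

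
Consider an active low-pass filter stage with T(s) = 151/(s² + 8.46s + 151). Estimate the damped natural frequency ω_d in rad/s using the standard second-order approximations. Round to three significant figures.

ω_d ≈ 11.5 rad/s

Matching coefficients with s² + 2ζω_n s + ω_n² gives ω_n² = 151 ⇒ ω_n = 12.3 rad/s, and ζ = 8.46/(2ω_n) = 0.344.
ω_d = 12.3·√(1 − 0.344²) = 11.5 rad/s.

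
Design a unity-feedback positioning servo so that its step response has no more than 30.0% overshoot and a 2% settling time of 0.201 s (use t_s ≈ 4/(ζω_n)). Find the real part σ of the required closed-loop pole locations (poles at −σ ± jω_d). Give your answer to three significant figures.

σ ≈ 19.9

The settling-time spec alone fixes σ = ζω_n = 4/t_s = 4/0.201 = 19.9.
(Overshoot then fixes ζ = 0.358 and hence ω_d = σ·√(1−ζ²)/ζ = 51.9 rad/s.)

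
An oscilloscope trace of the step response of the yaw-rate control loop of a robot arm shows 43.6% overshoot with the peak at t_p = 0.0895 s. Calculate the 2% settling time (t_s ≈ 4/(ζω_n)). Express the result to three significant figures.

t_s ≈ 0.431 s

ζ from %OS: ζ = |ln 0.436|/√(π²+ln²0.436) = 0.255.
t_p = π/ω_d ⇒ ω_d = 35.1 rad/s; then ω_n = ω_d/√(1−ζ²) = 36.3 rad/s.
t_s ≈ 4/(ζω_n) = 4/(0.255·36.3) = 0.431 s.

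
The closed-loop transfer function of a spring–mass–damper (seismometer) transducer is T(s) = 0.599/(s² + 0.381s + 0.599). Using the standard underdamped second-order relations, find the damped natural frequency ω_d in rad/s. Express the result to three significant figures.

Comparing the denominator to s² + 2ζω_n s + ω_n²: ω_n = √0.599 = 0.774 rad/s, and 2ζω_n = 0.381 so ζ = 0.381/(2·0.774) = 0.246.
The damped frequency ω_d = ω_n√(1−ζ²) = 0.750 rad/s.

ω_d ≈ 0.750 rad/s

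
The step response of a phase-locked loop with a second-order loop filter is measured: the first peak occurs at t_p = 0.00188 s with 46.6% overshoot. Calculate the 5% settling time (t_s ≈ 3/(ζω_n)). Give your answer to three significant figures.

ζ from %OS: ζ = |ln 0.466|/√(π²+ln²0.466) = 0.236.
t_p = π/ω_d ⇒ ω_d = 1670 rad/s; then ω_n = ω_d/√(1−ζ²) = 1720 rad/s.
t_s ≈ 3/(ζω_n) = 3/(0.236·1720) = 0.00739 s.

t_s ≈ 0.00739 s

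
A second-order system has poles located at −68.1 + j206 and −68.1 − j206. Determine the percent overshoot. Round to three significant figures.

%OS ≈ 35.4%

|pole| = ω_n = √(68.1² + 206²) = 217 rad/s; ζ = cos θ = σ/ω_n = 0.314.
Overshoot: exp(−π·0.314/√(1−0.314²)) = 0.354, i.e. 35.4%.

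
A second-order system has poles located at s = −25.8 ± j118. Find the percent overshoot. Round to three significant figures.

With σ = 25.8, ω_d = 118: ω_n = √(σ²+ω_d²) = 121 rad/s, ζ = σ/ω_n = 0.214.
%OS = 100 e^{−πζ/√(1−ζ²)} with ζ = 0.214 gives 50.3%.

%OS ≈ 50.3%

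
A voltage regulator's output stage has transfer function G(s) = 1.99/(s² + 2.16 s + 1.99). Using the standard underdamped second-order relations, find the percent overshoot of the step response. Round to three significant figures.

ω_n = √1.99 = 1.41 rad/s; ζ = 2.16/(2·1.41) = 0.766.
%OS = 100·exp(−πζ/√(1−ζ²)) = 2.38%.

%OS ≈ 2.38%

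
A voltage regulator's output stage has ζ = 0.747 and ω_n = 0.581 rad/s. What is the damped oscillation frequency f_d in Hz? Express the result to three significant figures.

ω_d = ω_n√(1−ζ²) = 0.581·√0.442 = 0.386 rad/s.
f_d = ω_d/(2π) = 0.0615 Hz.

f_d ≈ 0.0615 Hz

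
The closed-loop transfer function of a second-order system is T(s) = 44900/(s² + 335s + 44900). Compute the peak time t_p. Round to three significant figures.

Comparing the denominator to s² + 2ζω_n s + ω_n²: ω_n = √44900 = 212 rad/s, and 2ζω_n = 335 so ζ = 335/(2·212) = 0.790.
ω_d = 212·√(1 − 0.790²) = 130 rad/s. Then t_p = π/ω_d = 0.0242 s.

t_p ≈ 0.0242 s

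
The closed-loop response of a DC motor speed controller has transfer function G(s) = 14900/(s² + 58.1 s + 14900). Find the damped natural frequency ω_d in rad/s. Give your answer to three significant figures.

ω_d ≈ 119 rad/s

Matching coefficients with s² + 2ζω_n s + ω_n² gives ω_n² = 14900 ⇒ ω_n = 122 rad/s, and ζ = 58.1/(2ω_n) = 0.238.
The damped frequency ω_d = ω_n√(1−ζ²) = 119 rad/s.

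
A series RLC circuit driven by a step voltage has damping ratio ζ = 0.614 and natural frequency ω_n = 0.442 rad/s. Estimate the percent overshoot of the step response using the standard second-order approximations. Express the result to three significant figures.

%OS ≈ 8.68%

For an underdamped second-order system, %OS = 100·exp(−πζ/√(1−ζ²)).
πζ/√(1−ζ²) = π·0.614/√(1−0.377) = 2.444, so %OS = 100·e^(−2.444) = 8.68%.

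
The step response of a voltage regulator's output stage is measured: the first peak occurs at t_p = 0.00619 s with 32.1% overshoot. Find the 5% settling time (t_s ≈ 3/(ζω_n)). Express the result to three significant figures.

t_s ≈ 0.0163 s

The overshoot fixes ζ = −ln(OS)/√(π²+ln²(OS)) = 0.340.
From t_p = π/ω_d, ω_d = π/0.00619 = 508 rad/s, so ω_n = ω_d/√(1−ζ²) = 540 rad/s.
t_s ≈ 3/(ζω_n) = 3/(0.340·540) = 0.0163 s.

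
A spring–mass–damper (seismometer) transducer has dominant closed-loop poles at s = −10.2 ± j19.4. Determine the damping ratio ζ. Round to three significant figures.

ζ ≈ 0.465

With σ = 10.2, ω_d = 19.4: ω_n = √(σ²+ω_d²) = 21.9 rad/s, ζ = σ/ω_n = 0.465.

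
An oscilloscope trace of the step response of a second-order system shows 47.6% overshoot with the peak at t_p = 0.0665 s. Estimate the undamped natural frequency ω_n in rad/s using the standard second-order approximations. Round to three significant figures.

From the overshoot, ζ = −ln(OS)/√(π²+ln²(OS)) = 0.230.
t_p = π/ω_d ⇒ ω_d = 47.2 rad/s; then ω_n = ω_d/√(1−ζ²) = 48.5 rad/s.

ω_n ≈ 48.5 rad/s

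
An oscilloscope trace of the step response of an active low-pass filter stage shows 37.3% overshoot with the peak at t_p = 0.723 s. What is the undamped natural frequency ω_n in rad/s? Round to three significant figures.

ω_n ≈ 4.55 rad/s

The overshoot fixes ζ = −ln(OS)/√(π²+ln²(OS)) = 0.300.
t_p = π/ω_d ⇒ ω_d = 4.35 rad/s; then ω_n = ω_d/√(1−ζ²) = 4.55 rad/s.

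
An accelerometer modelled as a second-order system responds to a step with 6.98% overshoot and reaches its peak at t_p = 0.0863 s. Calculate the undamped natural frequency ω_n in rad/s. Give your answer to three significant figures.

The overshoot fixes ζ = −ln(OS)/√(π²+ln²(OS)) = 0.646.
From t_p = π/ω_d, ω_d = π/0.0863 = 36.4 rad/s, so ω_n = ω_d/√(1−ζ²) = 47.7 rad/s.

ω_n ≈ 47.7 rad/s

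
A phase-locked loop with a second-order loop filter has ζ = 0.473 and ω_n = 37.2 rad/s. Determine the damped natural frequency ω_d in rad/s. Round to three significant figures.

ω_d = ω_n√(1−ζ²) = 37.2·√0.776 = 32.8 rad/s.

ω_d ≈ 32.8 rad/s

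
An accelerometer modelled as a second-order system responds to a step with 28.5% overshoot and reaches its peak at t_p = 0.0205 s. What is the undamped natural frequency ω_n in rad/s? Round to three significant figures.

ω_n ≈ 165 rad/s

ζ from %OS: ζ = |ln 0.285|/√(π²+ln²0.285) = 0.371.
t_p = π/ω_d ⇒ ω_d = 153 rad/s; then ω_n = ω_d/√(1−ζ²) = 165 rad/s.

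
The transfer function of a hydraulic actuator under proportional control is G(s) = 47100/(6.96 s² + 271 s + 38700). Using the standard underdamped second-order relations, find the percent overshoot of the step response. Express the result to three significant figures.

Dividing through by 6.96: denominator becomes s² + 38.94 s + 5560.
So ω_n = √5560 = 74.6 rad/s and ζ = 38.94/(2·74.6) = 0.261.
%OS = 100 e^{−πζ/√(1−ζ²)} with ζ = 0.261 gives 42.8%.

%OS ≈ 42.8%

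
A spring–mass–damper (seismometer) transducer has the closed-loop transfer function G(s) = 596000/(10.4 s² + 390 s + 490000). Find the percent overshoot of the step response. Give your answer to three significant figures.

%OS ≈ 76.2%

Dividing through by 10.4: denominator becomes s² + 37.50 s + 47120.
So ω_n = √47120 = 217 rad/s and ζ = 37.50/(2·217) = 0.0864.
Overshoot: exp(−π·0.0864/√(1−0.0864²)) = 0.762, i.e. 76.2%.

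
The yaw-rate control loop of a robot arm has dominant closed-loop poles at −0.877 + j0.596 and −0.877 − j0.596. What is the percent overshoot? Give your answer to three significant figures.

|pole| = ω_n = √(0.877² + 0.596²) = 1.06 rad/s; ζ = cos θ = σ/ω_n = 0.827.
%OS = 100·exp(−πζ/√(1−ζ²)) = 0.983%.

%OS ≈ 0.983%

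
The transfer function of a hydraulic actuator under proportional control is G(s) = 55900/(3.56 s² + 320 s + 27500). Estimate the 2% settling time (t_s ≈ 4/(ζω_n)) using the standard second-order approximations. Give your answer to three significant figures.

t_s ≈ 0.0890 s

Dividing through by 3.56: denominator becomes s² + 89.89 s + 7725.
So ω_n = √7725 = 87.9 rad/s and ζ = 89.89/(2·87.9) = 0.511.
t_s ≈ 4/(ζω_n) = 0.0890 s.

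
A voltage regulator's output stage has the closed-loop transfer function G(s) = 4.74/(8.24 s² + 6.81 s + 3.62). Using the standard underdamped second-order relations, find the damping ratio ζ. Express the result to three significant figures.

Dividing through by 8.24: denominator becomes s² + 0.8265 s + 0.4393.
So ω_n = √0.4393 = 0.663 rad/s and ζ = 0.8265/(2·0.663) = 0.623.

ζ ≈ 0.623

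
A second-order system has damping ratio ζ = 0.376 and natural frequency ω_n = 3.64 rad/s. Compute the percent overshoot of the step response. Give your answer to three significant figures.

%OS ≈ 27.9%

For an underdamped second-order system, %OS = 100·exp(−πζ/√(1−ζ²)).
πζ/√(1−ζ²) = π·0.376/√(1−0.141) = 1.275, so %OS = 100·e^(−1.275) = 27.9%.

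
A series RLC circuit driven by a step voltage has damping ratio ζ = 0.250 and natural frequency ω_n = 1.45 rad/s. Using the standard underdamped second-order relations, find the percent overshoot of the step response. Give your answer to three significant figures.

For an underdamped second-order system, %OS = 100·exp(−πζ/√(1−ζ²)).
πζ/√(1−ζ²) = π·0.250/√(1−0.0625) = 0.8112, so %OS = 100·e^(−0.8112) = 44.4%.

%OS ≈ 44.4%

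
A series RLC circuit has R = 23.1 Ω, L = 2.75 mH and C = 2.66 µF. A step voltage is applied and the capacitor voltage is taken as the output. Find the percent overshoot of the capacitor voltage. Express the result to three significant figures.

%OS ≈ 29.8%

For a series RLC circuit (capacitor voltage as output), ω_n = 1/√(LC) = 1/√(2.75 mH · 2.66 µF) = 11700 rad/s.
ζ = (R/2)·√(C/L) = (23.1/2)·√(2.66 µF/2.75 mH) = 0.359.
%OS = 100·exp(−πζ/√(1−ζ²)) = 29.8%.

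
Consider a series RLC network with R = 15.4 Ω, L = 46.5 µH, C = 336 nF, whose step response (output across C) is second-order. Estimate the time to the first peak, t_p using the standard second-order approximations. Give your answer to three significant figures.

For a series RLC circuit (capacitor voltage as output), ω_n = 1/√(LC) = 1/√(46.5 µH · 336 nF) = 253000 rad/s.
ζ = (R/2)·√(C/L) = (15.4/2)·√(336 nF/46.5 µH) = 0.655.
The damped frequency ω_d = ω_n√(1−ζ²) = 191000 rad/s. t_p = π/ω_d = 0.0000164 s.

t_p ≈ 0.0000164 s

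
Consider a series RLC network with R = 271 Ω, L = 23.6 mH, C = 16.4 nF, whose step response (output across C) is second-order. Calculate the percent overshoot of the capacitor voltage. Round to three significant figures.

%OS ≈ 70.0%

For a series RLC circuit (capacitor voltage as output), ω_n = 1/√(LC) = 1/√(23.6 mH · 16.4 nF) = 50800 rad/s.
ζ = (R/2)·√(C/L) = (271/2)·√(16.4 nF/23.6 mH) = 0.113.
%OS = 100 e^{−πζ/√(1−ζ²)} with ζ = 0.113 gives 70.0%.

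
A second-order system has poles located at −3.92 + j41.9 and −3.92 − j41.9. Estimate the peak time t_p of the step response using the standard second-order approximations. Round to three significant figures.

t_p ≈ 0.0750 s

t_p = π/ω_d with ω_d = 41.9 (the imaginary part), so t_p = 0.0750 s.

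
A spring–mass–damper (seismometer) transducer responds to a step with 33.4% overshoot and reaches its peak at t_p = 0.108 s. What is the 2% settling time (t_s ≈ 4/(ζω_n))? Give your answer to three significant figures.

From the overshoot, ζ = −ln(OS)/√(π²+ln²(OS)) = 0.330.
From t_p = π/ω_d, ω_d = π/0.108 = 29.1 rad/s, so ω_n = ω_d/√(1−ζ²) = 30.8 rad/s.
t_s ≈ 4/(ζω_n) = 4/(0.330·30.8) = 0.394 s.

t_s ≈ 0.394 s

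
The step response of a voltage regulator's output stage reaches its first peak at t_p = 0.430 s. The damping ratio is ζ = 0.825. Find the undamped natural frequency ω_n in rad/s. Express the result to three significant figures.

Peak time t_p = π/ω_d, so ω_d = π/t_p = π/0.430 = 7.31 rad/s.
ω_n = ω_d/√(1−ζ²) = 7.31/√0.319 = 12.9 rad/s.

ω_n ≈ 12.9 rad/s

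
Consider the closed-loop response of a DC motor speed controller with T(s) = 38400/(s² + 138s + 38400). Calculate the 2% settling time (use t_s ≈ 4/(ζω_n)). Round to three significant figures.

Comparing the denominator to s² + 2ζω_n s + ω_n²: ω_n = √38400 = 196 rad/s, and 2ζω_n = 138 so ζ = 138/(2·196) = 0.352.
t_s ≈ 4/(ζω_n) = 4/(0.352·196) = 0.0580 s.

t_s ≈ 0.0580 s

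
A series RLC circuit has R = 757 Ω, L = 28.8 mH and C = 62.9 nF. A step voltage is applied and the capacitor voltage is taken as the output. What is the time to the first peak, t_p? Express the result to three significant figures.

For a series RLC circuit (capacitor voltage as output), ω_n = 1/√(LC) = 1/√(28.8 mH · 62.9 nF) = 23500 rad/s.
ζ = (R/2)·√(C/L) = (757/2)·√(62.9 nF/28.8 mH) = 0.559.
ω_d = ω_n√(1−ζ²) = 19500 rad/s. t_p = π/ω_d = 0.000161 s.

t_p ≈ 0.000161 s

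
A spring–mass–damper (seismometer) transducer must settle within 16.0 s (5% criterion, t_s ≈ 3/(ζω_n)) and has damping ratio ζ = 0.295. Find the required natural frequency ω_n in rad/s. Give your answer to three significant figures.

Rearranging t_s ≈ 3/(ζω_n) gives ω_n = 3/(ζ·t_s) = 3/(0.295 × 16.0) = 0.636 rad/s.

ω_n ≈ 0.636 rad/s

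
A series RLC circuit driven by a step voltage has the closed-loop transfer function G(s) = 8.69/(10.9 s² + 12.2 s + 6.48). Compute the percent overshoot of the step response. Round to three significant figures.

%OS ≈ 3.63%

Dividing through by 10.9: denominator becomes s² + 1.119 s + 0.5945.
So ω_n = √0.5945 = 0.771 rad/s and ζ = 1.119/(2·0.771) = 0.726.
Overshoot: exp(−π·0.726/√(1−0.726²)) = 0.0363, i.e. 3.63%.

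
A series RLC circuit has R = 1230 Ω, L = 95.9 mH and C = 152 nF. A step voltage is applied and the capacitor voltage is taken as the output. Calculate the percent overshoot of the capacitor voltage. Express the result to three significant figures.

%OS ≈ 2.14%

For a series RLC circuit (capacitor voltage as output), ω_n = 1/√(LC) = 1/√(95.9 mH · 152 nF) = 8280 rad/s.
ζ = (R/2)·√(C/L) = (1230/2)·√(152 nF/95.9 mH) = 0.774.
%OS = 100·exp(−πζ/√(1−ζ²)) = 2.14%.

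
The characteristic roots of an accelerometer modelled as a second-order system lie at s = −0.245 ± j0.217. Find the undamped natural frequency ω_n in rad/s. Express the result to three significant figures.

With σ = 0.245, ω_d = 0.217: ω_n = √(σ²+ω_d²) = 0.327 rad/s, ζ = σ/ω_n = 0.749.

ω_n ≈ 0.327 rad/s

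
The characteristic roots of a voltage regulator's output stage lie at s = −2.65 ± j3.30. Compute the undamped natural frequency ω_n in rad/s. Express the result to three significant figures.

ω_n ≈ 4.23 rad/s

The poles are at −σ ± jω_d with σ = 2.65 and ω_d = 3.30, so ω_n = √(σ²+ω_d²) = 4.23 rad/s and ζ = σ/ω_n = 0.626.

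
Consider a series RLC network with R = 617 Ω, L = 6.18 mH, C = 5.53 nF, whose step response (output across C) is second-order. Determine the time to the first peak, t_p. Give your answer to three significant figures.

t_p ≈ 0.0000192 s

For a series RLC circuit (capacitor voltage as output), ω_n = 1/√(LC) = 1/√(6.18 mH · 5.53 nF) = 171000 rad/s.
ζ = (R/2)·√(C/L) = (617/2)·√(5.53 nF/6.18 mH) = 0.292.
The damped frequency ω_d = ω_n√(1−ζ²) = 164000 rad/s. t_p = π/ω_d = 0.0000192 s.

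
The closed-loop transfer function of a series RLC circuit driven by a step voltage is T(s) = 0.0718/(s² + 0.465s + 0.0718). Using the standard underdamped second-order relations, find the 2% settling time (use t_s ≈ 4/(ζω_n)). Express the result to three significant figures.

Matching coefficients with s² + 2ζω_n s + ω_n² gives ω_n² = 0.0718 ⇒ ω_n = 0.268 rad/s, and ζ = 0.465/(2ω_n) = 0.868.
t_s ≈ 4/(ζω_n) = 4/(0.868·0.268) = 17.2 s.

t_s ≈ 17.2 s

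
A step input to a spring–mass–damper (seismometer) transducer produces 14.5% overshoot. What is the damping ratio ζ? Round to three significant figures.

ζ ≈ 0.524

Inverting the overshoot relation: ζ = |ln 0.145|/√(π² + ln²0.145) = 0.524.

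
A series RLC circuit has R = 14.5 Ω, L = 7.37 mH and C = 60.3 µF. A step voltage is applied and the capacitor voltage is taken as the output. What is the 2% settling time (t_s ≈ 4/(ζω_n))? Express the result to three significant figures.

For a series RLC circuit (capacitor voltage as output), ω_n = 1/√(LC) = 1/√(7.37 mH · 60.3 µF) = 1500 rad/s.
ζ = (R/2)·√(C/L) = (14.5/2)·√(60.3 µF/7.37 mH) = 0.656.
t_s ≈ 4/(ζω_n) = 0.00407 s.

t_s ≈ 0.00407 s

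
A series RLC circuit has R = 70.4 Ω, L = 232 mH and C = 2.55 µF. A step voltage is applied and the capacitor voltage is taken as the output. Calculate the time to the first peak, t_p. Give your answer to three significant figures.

For a series RLC circuit (capacitor voltage as output), ω_n = 1/√(LC) = 1/√(232 mH · 2.55 µF) = 1300 rad/s.
ζ = (R/2)·√(C/L) = (70.4/2)·√(2.55 µF/232 mH) = 0.117.
The damped frequency ω_d = ω_n√(1−ζ²) = 1290 rad/s. t_p = π/ω_d = 0.00243 s.

t_p ≈ 0.00243 s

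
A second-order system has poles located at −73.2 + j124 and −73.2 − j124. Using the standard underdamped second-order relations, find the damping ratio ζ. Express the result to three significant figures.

|pole| = ω_n = √(73.2² + 124²) = 144 rad/s; ζ = cos θ = σ/ω_n = 0.508.

ζ ≈ 0.508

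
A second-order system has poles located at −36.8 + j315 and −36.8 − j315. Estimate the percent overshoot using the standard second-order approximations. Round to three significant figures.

%OS ≈ 69.3%

|pole| = ω_n = √(36.8² + 315²) = 317 rad/s; ζ = cos θ = σ/ω_n = 0.116.
Overshoot: exp(−π·0.116/√(1−0.116²)) = 0.693, i.e. 69.3%.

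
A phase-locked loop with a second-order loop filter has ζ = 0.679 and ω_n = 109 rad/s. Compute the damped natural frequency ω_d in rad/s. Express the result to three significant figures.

ω_d ≈ 80.0 rad/s

ω_d = ω_n√(1−ζ²) = 109·√0.539 = 80.0 rad/s.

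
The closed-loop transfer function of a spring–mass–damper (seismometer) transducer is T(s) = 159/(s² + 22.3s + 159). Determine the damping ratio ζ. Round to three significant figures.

ω_n = √159 = 12.6 rad/s; ζ = 22.3/(2·12.6) = 0.884.

ζ ≈ 0.884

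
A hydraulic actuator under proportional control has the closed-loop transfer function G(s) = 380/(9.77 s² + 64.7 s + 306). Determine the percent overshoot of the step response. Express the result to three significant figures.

%OS ≈ 9.97%

Dividing through by 9.77: denominator becomes s² + 6.622 s + 31.32.
So ω_n = √31.32 = 5.60 rad/s and ζ = 6.622/(2·5.60) = 0.592.
Overshoot: exp(−π·0.592/√(1−0.592²)) = 0.0997, i.e. 9.97%.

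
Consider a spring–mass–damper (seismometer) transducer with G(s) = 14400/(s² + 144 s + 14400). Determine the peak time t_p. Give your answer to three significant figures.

t_p ≈ 0.0327 s

Comparing the denominator to s² + 2ζω_n s + ω_n²: ω_n = √14400 = 120 rad/s, and 2ζω_n = 144 so ζ = 144/(2·120) = 0.600.
ω_d = ω_n√(1−ζ²) = 96.0 rad/s. Then t_p = π/ω_d = 0.0327 s.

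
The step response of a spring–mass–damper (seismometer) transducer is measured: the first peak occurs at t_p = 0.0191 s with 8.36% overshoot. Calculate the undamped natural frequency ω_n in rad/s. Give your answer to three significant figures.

The overshoot fixes ζ = −ln(OS)/√(π²+ln²(OS)) = 0.620.
From t_p = π/ω_d, ω_d = π/0.0191 = 164 rad/s, so ω_n = ω_d/√(1−ζ²) = 210 rad/s.

ω_n ≈ 210 rad/s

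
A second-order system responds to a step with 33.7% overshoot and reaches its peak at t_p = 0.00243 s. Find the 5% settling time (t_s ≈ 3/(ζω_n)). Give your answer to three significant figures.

t_s ≈ 0.00670 s

The overshoot fixes ζ = −ln(OS)/√(π²+ln²(OS)) = 0.327.
From t_p = π/ω_d, ω_d = π/0.00243 = 1290 rad/s, so ω_n = ω_d/√(1−ζ²) = 1370 rad/s.
t_s ≈ 3/(ζω_n) = 3/(0.327·1370) = 0.00670 s.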